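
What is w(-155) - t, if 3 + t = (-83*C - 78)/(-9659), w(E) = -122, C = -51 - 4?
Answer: -1144934/9659 ≈ -118.54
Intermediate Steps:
C = -55
t = -33464/9659 (t = -3 + (-83*(-55) - 78)/(-9659) = -3 + (4565 - 78)*(-1/9659) = -3 + 4487*(-1/9659) = -3 - 4487/9659 = -33464/9659 ≈ -3.4645)
w(-155) - t = -122 - 1*(-33464/9659) = -122 + 33464/9659 = -1144934/9659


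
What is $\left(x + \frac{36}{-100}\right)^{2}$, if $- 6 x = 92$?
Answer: $\frac{1385329}{5625} \approx 246.28$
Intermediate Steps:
$x = - \frac{46}{3}$ ($x = \left(- \frac{1}{6}\right) 92 = - \frac{46}{3} \approx -15.333$)
$\left(x + \frac{36}{-100}\right)^{2} = \left(- \frac{46}{3} + \frac{36}{-100}\right)^{2} = \left(- \frac{46}{3} + 36 \left(- \frac{1}{100}\right)\right)^{2} = \left(- \frac{46}{3} - \frac{9}{25}\right)^{2} = \left(- \frac{1177}{75}\right)^{2} = \frac{1385329}{5625}$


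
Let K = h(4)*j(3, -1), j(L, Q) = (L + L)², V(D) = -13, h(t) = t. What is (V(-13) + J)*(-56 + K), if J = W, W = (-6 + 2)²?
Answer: 264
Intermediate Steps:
W = 16 (W = (-4)² = 16)
j(L, Q) = 4*L² (j(L, Q) = (2*L)² = 4*L²)
J = 16
K = 144 (K = 4*(4*3²) = 4*(4*9) = 4*36 = 144)
(V(-13) + J)*(-56 + K) = (-13 + 16)*(-56 + 144) = 3*88 = 264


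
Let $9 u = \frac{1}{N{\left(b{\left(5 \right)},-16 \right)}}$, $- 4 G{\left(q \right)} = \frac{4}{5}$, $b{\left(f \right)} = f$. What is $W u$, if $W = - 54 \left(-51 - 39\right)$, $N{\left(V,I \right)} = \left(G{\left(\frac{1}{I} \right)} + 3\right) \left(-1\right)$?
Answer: $- \frac{1350}{7} \approx -192.86$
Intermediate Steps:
$G{\left(q \right)} = - \frac{1}{5}$ ($G{\left(q \right)} = - \frac{4 \cdot \frac{1}{5}}{4} = \left(- \frac{1}{4}\right) \frac{4}{5} = - \frac{1}{5}$)
$N{\left(V,I \right)} = - \frac{14}{5}$ ($N{\left(V,I \right)} = \left(- \frac{1}{5} + 3\right) \left(-1\right) = \frac{14}{5} \left(-1\right) = - \frac{14}{5}$)
$W = 4860$ ($W = \left(-54\right) \left(-90\right) = 4860$)
$u = - \frac{5}{126}$ ($u = \frac{1}{9 \left(- \frac{14}{5}\right)} = \frac{1}{9} \left(- \frac{5}{14}\right) = - \frac{5}{126} \approx -0.039683$)
$W u = 4860 \left(- \frac{5}{126}\right) = - \frac{1350}{7}$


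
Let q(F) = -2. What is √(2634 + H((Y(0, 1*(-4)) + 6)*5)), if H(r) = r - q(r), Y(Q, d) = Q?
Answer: √2666 ≈ 51.633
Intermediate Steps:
H(r) = 2 + r (H(r) = r - 1*(-2) = r + 2 = 2 + r)
√(2634 + H((Y(0, 1*(-4)) + 6)*5)) = √(2634 + (2 + (0 + 6)*5)) = √(2634 + (2 + 6*5)) = √(2634 + (2 + 30)) = √(2634 + 32) = √2666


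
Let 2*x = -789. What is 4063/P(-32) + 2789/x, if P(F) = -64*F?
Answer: -8218037/1615872 ≈ -5.0858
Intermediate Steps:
x = -789/2 (x = (½)*(-789) = -789/2 ≈ -394.50)
4063/P(-32) + 2789/x = 4063/((-64*(-32))) + 2789/(-789/2) = 4063/2048 + 2789*(-2/789) = 4063*(1/2048) - 5578/789 = 4063/2048 - 5578/789 = -8218037/1615872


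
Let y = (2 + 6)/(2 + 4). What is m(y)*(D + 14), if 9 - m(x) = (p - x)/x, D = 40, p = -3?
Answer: 1323/2 ≈ 661.50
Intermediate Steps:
y = 4/3 (y = 8/6 = 8*(⅙) = 4/3 ≈ 1.3333)
m(x) = 9 - (-3 - x)/x
m(y)*(D + 14) = (10 + 3/(4/3))*(40 + 14) = (10 + 3*(¾))*54 = (10 + 9/4)*54 = (49/4)*54 = 1323/2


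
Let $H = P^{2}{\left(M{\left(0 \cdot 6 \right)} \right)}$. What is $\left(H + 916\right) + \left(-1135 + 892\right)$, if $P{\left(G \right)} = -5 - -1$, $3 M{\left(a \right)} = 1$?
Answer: $689$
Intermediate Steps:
$M{\left(a \right)} = \frac{1}{3}$ ($M{\left(a \right)} = \frac{1}{3} \cdot 1 = \frac{1}{3}$)
$P{\left(G \right)} = -4$ ($P{\left(G \right)} = -5 + 1 = -4$)
$H = 16$ ($H = \left(-4\right)^{2} = 16$)
$\left(H + 916\right) + \left(-1135 + 892\right) = \left(16 + 916\right) + \left(-1135 + 892\right) = 932 - 243 = 689$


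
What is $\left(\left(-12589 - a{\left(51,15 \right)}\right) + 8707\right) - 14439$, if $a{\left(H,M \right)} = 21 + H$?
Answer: $-18393$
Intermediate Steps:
$\left(\left(-12589 - a{\left(51,15 \right)}\right) + 8707\right) - 14439 = \left(\left(-12589 - \left(21 + 51\right)\right) + 8707\right) - 14439 = \left(\left(-12589 - 72\right) + 8707\right) - 14439 = \left(-12661 + 8707\right) - 14439 = -3954 - 14439 = -18393$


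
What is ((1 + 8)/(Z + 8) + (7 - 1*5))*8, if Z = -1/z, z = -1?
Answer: 24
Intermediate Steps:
Z = 1 (Z = -1/(-1) = -1*(-1) = 1)
((1 + 8)/(Z + 8) + (7 - 1*5))*8 = ((1 + 8)/(1 + 8) + (7 - 1*5))*8 = (9/9 + (7 - 5))*8 = (9*(⅑) + 2)*8 = (1 + 2)*8 = 3*8 = 24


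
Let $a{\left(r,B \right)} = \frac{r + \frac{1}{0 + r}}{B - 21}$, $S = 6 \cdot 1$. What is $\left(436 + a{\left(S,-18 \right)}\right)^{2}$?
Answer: $\frac{10401348169}{54756} \approx 1.8996 \cdot 10^{5}$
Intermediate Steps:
$S = 6$
$a{\left(r,B \right)} = \frac{r + \frac{1}{r}}{-21 + B}$
$\left(436 + a{\left(S,-18 \right)}\right)^{2} = \left(436 + \frac{1 + 6^{2}}{6 \left(-21 - 18\right)}\right)^{2} = \left(436 + \frac{1 + 36}{6 \left(-39\right)}\right)^{2} = \left(436 + \frac{1}{6} \left(- \frac{1}{39}\right) 37\right)^{2} = \left(436 - \frac{37}{234}\right)^{2} = \left(\frac{101987}{234}\right)^{2} = \frac{10401348169}{54756}$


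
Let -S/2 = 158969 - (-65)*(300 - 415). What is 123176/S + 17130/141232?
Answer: -217968007/764135736 ≈ -0.28525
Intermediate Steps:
S = -302988 (S = -2*(158969 - (-65)*(300 - 415)) = -2*(158969 - (-65)*(-115)) = -2*(158969 - 1*7475) = -2*(158969 - 7475) = -2*151494 = -302988)
123176/S + 17130/141232 = 123176/(-302988) + 17130/141232 = 123176*(-1/302988) + 17130*(1/141232) = -30794/75747 + 8565/70616 = -217968007/764135736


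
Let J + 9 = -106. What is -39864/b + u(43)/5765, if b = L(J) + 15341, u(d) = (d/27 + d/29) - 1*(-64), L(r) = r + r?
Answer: -3981161488/1515799521 ≈ -2.6264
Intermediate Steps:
J = -115 (J = -9 - 106 = -115)
L(r) = 2*r
u(d) = 64 + 56*d/783 (u(d) = (d*(1/27) + d*(1/29)) + 64 = (d/27 + d/29) + 64 = 56*d/783 + 64 = 64 + 56*d/783)
b = 15111 (b = 2*(-115) + 15341 = -230 + 15341 = 15111)
-39864/b + u(43)/5765 = -39864/15111 + (64 + (56/783)*43)/5765 = -39864*1/15111 + (64 + 2408/783)*(1/5765) = -13288/5037 + (52520/783)*(1/5765) = -13288/5037 + 10504/902799 = -3981161488/1515799521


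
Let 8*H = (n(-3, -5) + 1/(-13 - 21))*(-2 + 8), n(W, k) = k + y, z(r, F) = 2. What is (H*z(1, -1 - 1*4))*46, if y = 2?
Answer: -7107/34 ≈ -209.03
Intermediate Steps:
n(W, k) = 2 + k (n(W, k) = k + 2 = 2 + k)
H = -309/136 (H = (((2 - 5) + 1/(-13 - 21))*(-2 + 8))/8 = ((-3 + 1/(-34))*6)/8 = ((-3 - 1/34)*6)/8 = (-103/34*6)/8 = (⅛)*(-309/17) = -309/136 ≈ -2.2721)
(H*z(1, -1 - 1*4))*46 = -309/136*2*46 = -309/68*46 = -7107/34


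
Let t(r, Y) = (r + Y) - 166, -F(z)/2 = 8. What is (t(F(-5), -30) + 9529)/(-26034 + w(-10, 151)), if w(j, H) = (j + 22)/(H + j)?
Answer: -437899/1223594 ≈ -0.35788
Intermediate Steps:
w(j, H) = (22 + j)/(H + j)
F(z) = -16 (F(z) = -2*8 = -16)
t(r, Y) = -166 + Y + r (t(r, Y) = (Y + r) - 166 = -166 + Y + r)
(t(F(-5), -30) + 9529)/(-26034 + w(-10, 151)) = ((-166 - 30 - 16) + 9529)/(-26034 + (22 - 10)/(151 - 10)) = (-212 + 9529)/(-26034 + 12/141) = 9317/(-26034 + (1/141)*12) = 9317/(-26034 + 4/47) = 9317/(-1223594/47) = 9317*(-47/1223594) = -437899/1223594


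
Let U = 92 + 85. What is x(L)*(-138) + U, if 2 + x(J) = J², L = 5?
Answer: -2997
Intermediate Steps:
U = 177
x(J) = -2 + J²
x(L)*(-138) + U = (-2 + 5²)*(-138) + 177 = (-2 + 25)*(-138) + 177 = 23*(-138) + 177 = -3174 + 177 = -2997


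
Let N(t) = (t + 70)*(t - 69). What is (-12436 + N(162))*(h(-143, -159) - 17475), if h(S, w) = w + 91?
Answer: -160343020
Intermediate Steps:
h(S, w) = 91 + w
N(t) = (-69 + t)*(70 + t) (N(t) = (70 + t)*(-69 + t) = (-69 + t)*(70 + t))
(-12436 + N(162))*(h(-143, -159) - 17475) = (-12436 + (-4830 + 162 + 162²))*((91 - 159) - 17475) = (-12436 + (-4830 + 162 + 26244))*(-68 - 17475) = (-12436 + 21576)*(-17543) = 9140*(-17543) = -160343020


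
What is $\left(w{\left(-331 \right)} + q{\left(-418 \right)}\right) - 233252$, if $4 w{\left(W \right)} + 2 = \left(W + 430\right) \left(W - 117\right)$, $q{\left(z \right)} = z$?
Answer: $- \frac{489517}{2} \approx -2.4476 \cdot 10^{5}$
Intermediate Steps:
$w{\left(W \right)} = - \frac{1}{2} + \frac{\left(-117 + W\right) \left(430 + W\right)}{4}$ ($w{\left(W \right)} = - \frac{1}{2} + \frac{\left(W + 430\right) \left(W - 117\right)}{4} = - \frac{1}{2} + \frac{\left(430 + W\right) \left(-117 + W\right)}{4} = - \frac{1}{2} + \frac{\left(-117 + W\right) \left(430 + W\right)}{4}$)
$\left(w{\left(-331 \right)} + q{\left(-418 \right)}\right) - 233252 = \left(\left(-12578 + \frac{\left(-331\right)^{2}}{4} + \frac{313}{4} \left(-331\right)\right) - 418\right) - 233252 = \left(\left(-12578 + \frac{1}{4} \cdot 109561 - \frac{103603}{4}\right) - 418\right) - 233252 = \left(\left(-12578 + \frac{109561}{4} - \frac{103603}{4}\right) - 418\right) - 233252 = \left(- \frac{22177}{2} - 418\right) - 233252 = - \frac{23013}{2} - 233252 = - \frac{489517}{2}$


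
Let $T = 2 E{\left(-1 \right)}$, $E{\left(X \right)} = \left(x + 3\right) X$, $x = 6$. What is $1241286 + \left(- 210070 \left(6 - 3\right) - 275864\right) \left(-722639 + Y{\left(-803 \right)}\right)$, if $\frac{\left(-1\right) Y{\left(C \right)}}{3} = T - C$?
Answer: $656899454842$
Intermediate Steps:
$E{\left(X \right)} = 9 X$ ($E{\left(X \right)} = \left(6 + 3\right) X = 9 X$)
$T = -18$ ($T = 2 \cdot 9 \left(-1\right) = 2 \left(-9\right) = -18$)
$Y{\left(C \right)} = 54 + 3 C$ ($Y{\left(C \right)} = - 3 \left(-18 - C\right) = 54 + 3 C$)
$1241286 + \left(- 210070 \left(6 - 3\right) - 275864\right) \left(-722639 + Y{\left(-803 \right)}\right) = 1241286 + \left(- 210070 \left(6 - 3\right) - 275864\right) \left(-722639 + \left(54 + 3 \left(-803\right)\right)\right) = 1241286 + \left(\left(-210070\right) 3 - 275864\right) \left(-722639 + \left(54 - 2409\right)\right) = 1241286 + \left(-630210 - 275864\right) \left(-722639 - 2355\right) = 1241286 - -656898213556 = 1241286 + 656898213556 = 656899454842$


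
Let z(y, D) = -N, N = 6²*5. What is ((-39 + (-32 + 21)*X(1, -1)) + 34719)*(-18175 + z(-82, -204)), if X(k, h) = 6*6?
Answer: -629282820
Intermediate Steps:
N = 180 (N = 36*5 = 180)
X(k, h) = 36
z(y, D) = -180 (z(y, D) = -1*180 = -180)
((-39 + (-32 + 21)*X(1, -1)) + 34719)*(-18175 + z(-82, -204)) = ((-39 + (-32 + 21)*36) + 34719)*(-18175 - 180) = ((-39 - 11*36) + 34719)*(-18355) = ((-39 - 396) + 34719)*(-18355) = (-435 + 34719)*(-18355) = 34284*(-18355) = -629282820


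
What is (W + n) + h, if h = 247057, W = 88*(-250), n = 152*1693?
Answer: 482393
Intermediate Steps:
n = 257336
W = -22000
(W + n) + h = (-22000 + 257336) + 247057 = 235336 + 247057 = 482393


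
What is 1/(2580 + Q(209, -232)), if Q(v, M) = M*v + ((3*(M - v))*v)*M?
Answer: 1/64103716 ≈ 1.5600e-8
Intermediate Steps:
Q(v, M) = M*v + M*v*(-3*v + 3*M) (Q(v, M) = M*v + ((-3*v + 3*M)*v)*M = M*v + (v*(-3*v + 3*M))*M = M*v + M*v*(-3*v + 3*M))
1/(2580 + Q(209, -232)) = 1/(2580 - 232*209*(1 - 3*209 + 3*(-232))) = 1/(2580 - 232*209*(1 - 627 - 696)) = 1/(2580 - 232*209*(-1322)) = 1/(2580 + 64101136) = 1/64103716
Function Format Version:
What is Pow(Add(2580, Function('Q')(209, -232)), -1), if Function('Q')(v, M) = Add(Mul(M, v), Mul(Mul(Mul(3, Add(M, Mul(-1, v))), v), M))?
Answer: Rational(1, 64103716) ≈ 1.5600e-8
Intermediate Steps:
Function('Q')(v, M) = Add(Mul(M, v), Mul(M, v, Add(Mul(-3, v), Mul(3, M)))) (Function('Q')(v, M) = Add(Mul(M, v), Mul(Mul(Add(Mul(-3, v), Mul(3, M)), v), M)) = Add(Mul(M, v), Mul(Mul(v, Add(Mul(-3, v), Mul(3, M))), M)) = Add(Mul(M, v), Mul(M, v, Add(Mul(-3, v), Mul(3, M)))))
Pow(Add(2580, Function('Q')(209, -232)), -1) = Pow(Add(2580, Mul(-232, 209, Add(1, Mul(-3, 209), Mul(3, -232)))), -1) = Pow(Add(2580, Mul(-232, 209, Add(1, -627, -696))), -1) = Pow(Add(2580, Mul(-232, 209, -1322)), -1) = Pow(Add(2580, 64101136), -1) = Pow(64103716, -1) = Rational(1, 64103716)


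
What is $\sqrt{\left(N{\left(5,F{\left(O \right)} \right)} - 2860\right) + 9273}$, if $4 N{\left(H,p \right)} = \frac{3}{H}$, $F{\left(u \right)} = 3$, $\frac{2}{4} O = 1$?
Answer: $\frac{\sqrt{641315}}{10} \approx 80.082$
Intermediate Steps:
$O = 2$ ($O = 2 \cdot 1 = 2$)
$N{\left(H,p \right)} = \frac{3}{4 H}$ ($N{\left(H,p \right)} = \frac{3 \frac{1}{H}}{4} = \frac{3}{4 H}$)
$\sqrt{\left(N{\left(5,F{\left(O \right)} \right)} - 2860\right) + 9273} = \sqrt{\left(\frac{3}{4 \cdot 5} - 2860\right) + 9273} = \sqrt{\left(\frac{3}{4} \cdot \frac{1}{5} - 2860\right) + 9273} = \sqrt{\left(\frac{3}{20} - 2860\right) + 9273} = \sqrt{- \frac{57197}{20} + 9273} = \sqrt{\frac{128263}{20}} = \frac{\sqrt{641315}}{10}$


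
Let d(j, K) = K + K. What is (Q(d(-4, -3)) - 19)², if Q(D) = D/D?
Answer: 324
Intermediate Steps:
d(j, K) = 2*K
Q(D) = 1
(Q(d(-4, -3)) - 19)² = (1 - 19)² = (-18)² = 324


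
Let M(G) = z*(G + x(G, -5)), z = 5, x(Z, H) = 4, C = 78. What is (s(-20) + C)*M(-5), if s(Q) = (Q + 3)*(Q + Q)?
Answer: -3790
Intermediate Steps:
M(G) = 20 + 5*G (M(G) = 5*(G + 4) = 5*(4 + G) = 20 + 5*G)
s(Q) = 2*Q*(3 + Q) (s(Q) = (3 + Q)*(2*Q) = 2*Q*(3 + Q))
(s(-20) + C)*M(-5) = (2*(-20)*(3 - 20) + 78)*(20 + 5*(-5)) = (2*(-20)*(-17) + 78)*(20 - 25) = (680 + 78)*(-5) = 758*(-5) = -3790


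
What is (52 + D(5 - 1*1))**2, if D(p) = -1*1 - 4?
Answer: 2209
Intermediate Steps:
D(p) = -5 (D(p) = -1 - 4 = -5)
(52 + D(5 - 1*1))**2 = (52 - 5)**2 = 47**2 = 2209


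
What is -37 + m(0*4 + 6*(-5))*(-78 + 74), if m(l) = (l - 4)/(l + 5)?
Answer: -1061/25 ≈ -42.440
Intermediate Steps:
m(l) = (-4 + l)/(5 + l)
-37 + m(0*4 + 6*(-5))*(-78 + 74) = -37 + ((-4 + (0*4 + 6*(-5)))/(5 + (0*4 + 6*(-5))))*(-78 + 74) = -37 + ((-4 + (0 - 30))/(5 + (0 - 30)))*(-4) = -37 + ((-4 - 30)/(5 - 30))*(-4) = -37 + (-34/(-25))*(-4) = -37 - 1/25*(-34)*(-4) = -37 + (34/25)*(-4) = -37 - 136/25 = -1061/25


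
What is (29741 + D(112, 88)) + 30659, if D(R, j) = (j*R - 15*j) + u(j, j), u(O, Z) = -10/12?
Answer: 413611/6 ≈ 68935.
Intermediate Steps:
u(O, Z) = -5/6 (u(O, Z) = -10*1/12 = -5/6)
D(R, j) = -5/6 - 15*j + R*j (D(R, j) = (j*R - 15*j) - 5/6 = (R*j - 15*j) - 5/6 = (-15*j + R*j) - 5/6 = -5/6 - 15*j + R*j)
(29741 + D(112, 88)) + 30659 = (29741 + (-5/6 - 15*88 + 112*88)) + 30659 = (29741 + (-5/6 - 1320 + 9856)) + 30659 = (29741 + 51211/6) + 30659 = 229657/6 + 30659 = 413611/6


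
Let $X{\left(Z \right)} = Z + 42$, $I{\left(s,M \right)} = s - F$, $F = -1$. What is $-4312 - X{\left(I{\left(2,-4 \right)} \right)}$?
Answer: $-4357$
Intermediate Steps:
$I{\left(s,M \right)} = 1 + s$ ($I{\left(s,M \right)} = s - -1 = s + 1 = 1 + s$)
$X{\left(Z \right)} = 42 + Z$
$-4312 - X{\left(I{\left(2,-4 \right)} \right)} = -4312 - \left(42 + \left(1 + 2\right)\right) = -4312 - \left(42 + 3\right) = -4312 - 45 = -4357$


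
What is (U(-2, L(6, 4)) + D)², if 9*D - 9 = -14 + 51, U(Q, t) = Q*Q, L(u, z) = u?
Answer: 6724/81 ≈ 83.012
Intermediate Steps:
U(Q, t) = Q²
D = 46/9 (D = 1 + (-14 + 51)/9 = 1 + (⅑)*37 = 1 + 37/9 = 46/9 ≈ 5.1111)
(U(-2, L(6, 4)) + D)² = ((-2)² + 46/9)² = (4 + 46/9)² = (82/9)² = 6724/81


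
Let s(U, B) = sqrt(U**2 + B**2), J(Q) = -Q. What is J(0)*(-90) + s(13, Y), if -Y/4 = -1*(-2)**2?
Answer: 5*sqrt(17) ≈ 20.616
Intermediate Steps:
Y = 16 (Y = -(-4)*(-2)**2 = -(-4)*4 = -4*(-4) = 16)
s(U, B) = sqrt(B**2 + U**2)
J(0)*(-90) + s(13, Y) = -1*0*(-90) + sqrt(16**2 + 13**2) = 0*(-90) + sqrt(256 + 169) = 0 + sqrt(425) = 0 + 5*sqrt(17) = 5*sqrt(17)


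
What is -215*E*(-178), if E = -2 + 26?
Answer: 918480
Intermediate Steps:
E = 24
-215*E*(-178) = -215*24*(-178) = -5160*(-178) = 918480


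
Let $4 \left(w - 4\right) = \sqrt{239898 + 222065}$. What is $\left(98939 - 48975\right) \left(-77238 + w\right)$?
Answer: $-3858919576 + 12491 \sqrt{461963} \approx -3.8504 \cdot 10^{9}$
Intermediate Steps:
$w = 4 + \frac{\sqrt{461963}}{4}$ ($w = 4 + \frac{\sqrt{239898 + 222065}}{4} = 4 + \frac{\sqrt{461963}}{4} \approx 173.92$)
$\left(98939 - 48975\right) \left(-77238 + w\right) = \left(98939 - 48975\right) \left(-77238 + \left(4 + \frac{\sqrt{461963}}{4}\right)\right) = 49964 \left(-77234 + \frac{\sqrt{461963}}{4}\right) = -3858919576 + 12491 \sqrt{461963}$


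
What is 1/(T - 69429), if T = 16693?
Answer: -1/52736 ≈ -1.8962e-5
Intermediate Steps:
1/(T - 69429) = 1/(16693 - 69429) = 1/(-52736) = -1/52736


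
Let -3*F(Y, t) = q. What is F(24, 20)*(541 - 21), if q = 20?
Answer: -10400/3 ≈ -3466.7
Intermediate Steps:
F(Y, t) = -20/3 (F(Y, t) = -1/3*20 = -20/3)
F(24, 20)*(541 - 21) = -20*(541 - 21)/3 = -20/3*520 = -10400/3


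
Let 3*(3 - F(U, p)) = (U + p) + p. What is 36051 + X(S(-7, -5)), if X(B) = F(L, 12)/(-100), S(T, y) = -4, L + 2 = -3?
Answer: 1081531/30 ≈ 36051.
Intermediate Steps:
L = -5 (L = -2 - 3 = -5)
F(U, p) = 3 - 2*p/3 - U/3 (F(U, p) = 3 - ((U + p) + p)/3 = 3 - (U + 2*p)/3 = 3 + (-2*p/3 - U/3) = 3 - 2*p/3 - U/3)
X(B) = 1/30 (X(B) = (3 - ⅔*12 - ⅓*(-5))/(-100) = (3 - 8 + 5/3)*(-1/100) = -10/3*(-1/100) = 1/30)
36051 + X(S(-7, -5)) = 36051 + 1/30 = 1081531/30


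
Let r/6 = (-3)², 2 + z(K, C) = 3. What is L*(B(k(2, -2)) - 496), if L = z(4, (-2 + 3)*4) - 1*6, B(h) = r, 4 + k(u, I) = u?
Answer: 2210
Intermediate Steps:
k(u, I) = -4 + u
z(K, C) = 1 (z(K, C) = -2 + 3 = 1)
r = 54 (r = 6*(-3)² = 6*9 = 54)
B(h) = 54
L = -5 (L = 1 - 1*6 = 1 - 6 = -5)
L*(B(k(2, -2)) - 496) = -5*(54 - 496) = -5*(-442) = 2210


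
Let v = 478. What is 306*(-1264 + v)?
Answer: -240516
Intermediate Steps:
306*(-1264 + v) = 306*(-1264 + 478) = 306*(-786) = -240516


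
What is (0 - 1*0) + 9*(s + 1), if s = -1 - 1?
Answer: -9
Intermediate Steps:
s = -2
(0 - 1*0) + 9*(s + 1) = (0 - 1*0) + 9*(-2 + 1) = (0 + 0) + 9*(-1) = 0 - 9 = -9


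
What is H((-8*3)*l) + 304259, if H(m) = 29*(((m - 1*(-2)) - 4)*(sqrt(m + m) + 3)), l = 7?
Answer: 289469 - 19720*I*sqrt(21) ≈ 2.8947e+5 - 90368.0*I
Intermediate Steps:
H(m) = 29*(-2 + m)*(3 + sqrt(2)*sqrt(m)) (H(m) = 29*(((m + 2) - 4)*(sqrt(2*m) + 3)) = 29*(((2 + m) - 4)*(sqrt(2)*sqrt(m) + 3)) = 29*((-2 + m)*(3 + sqrt(2)*sqrt(m))) = 29*(-2 + m)*(3 + sqrt(2)*sqrt(m)))
H((-8*3)*l) + 304259 = (-174 + 87*(-8*3*7) - 58*sqrt(2)*sqrt(-8*3*7) + 29*sqrt(2)*(-8*3*7)**(3/2)) + 304259 = (-174 + 87*(-24*7) - 58*sqrt(2)*sqrt(-24*7) + 29*sqrt(2)*(-24*7)**(3/2)) + 304259 = (-174 + 87*(-168) - 58*sqrt(2)*sqrt(-168) + 29*sqrt(2)*(-168)**(3/2)) + 304259 = (-174 - 14616 - 58*sqrt(2)*2*I*sqrt(42) + 29*sqrt(2)*(-336*I*sqrt(42))) + 304259 = (-174 - 14616 - 232*I*sqrt(21) - 19488*I*sqrt(21)) + 304259 = (-14790 - 19720*I*sqrt(21)) + 304259 = 289469 - 19720*I*sqrt(21)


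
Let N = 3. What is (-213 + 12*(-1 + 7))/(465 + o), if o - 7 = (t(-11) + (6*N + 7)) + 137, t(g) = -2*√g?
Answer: -14899/67000 - 47*I*√11/67000 ≈ -0.22237 - 0.0023266*I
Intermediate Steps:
o = 169 - 2*I*√11 (o = 7 + ((-2*I*√11 + (6*3 + 7)) + 137) = 7 + ((-2*I*√11 + (18 + 7)) + 137) = 7 + ((-2*I*√11 + 25) + 137) = 7 + ((25 - 2*I*√11) + 137) = 7 + (162 - 2*I*√11) = 169 - 2*I*√11 ≈ 169.0 - 6.6332*I)
(-213 + 12*(-1 + 7))/(465 + o) = (-213 + 12*(-1 + 7))/(465 + (169 - 2*I*√11)) = (-213 + 12*6)/(634 - 2*I*√11) = (-213 + 72)/(634 - 2*I*√11) = -141/(634 - 2*I*√11)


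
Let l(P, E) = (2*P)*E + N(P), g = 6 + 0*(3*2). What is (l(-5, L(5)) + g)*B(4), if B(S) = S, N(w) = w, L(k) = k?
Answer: -196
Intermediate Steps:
g = 6 (g = 6 + 0*6 = 6 + 0 = 6)
l(P, E) = P + 2*E*P (l(P, E) = (2*P)*E + P = 2*E*P + P = P + 2*E*P)
(l(-5, L(5)) + g)*B(4) = (-5*(1 + 2*5) + 6)*4 = (-5*(1 + 10) + 6)*4 = (-5*11 + 6)*4 = (-55 + 6)*4 = -49*4 = -196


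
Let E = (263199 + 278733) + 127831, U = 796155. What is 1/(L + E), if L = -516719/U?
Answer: 796155/533234644546 ≈ 1.4931e-6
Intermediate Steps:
L = -516719/796155 ≈ -0.64902
E = 669763 (E = 541932 + 127831 = 669763)
1/(L + E) = 1/(-516719/796155 + 669763) = 1/(533234644546/796155) = 796155/533234644546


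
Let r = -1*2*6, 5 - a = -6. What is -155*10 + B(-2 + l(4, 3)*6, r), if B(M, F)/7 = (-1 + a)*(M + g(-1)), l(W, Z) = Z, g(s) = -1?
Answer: -500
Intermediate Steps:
a = 11 (a = 5 - 1*(-6) = 5 + 6 = 11)
r = -12 (r = -2*6 = -12)
B(M, F) = -70 + 70*M (B(M, F) = 7*((-1 + 11)*(M - 1)) = 7*(10*(-1 + M)) = 7*(-10 + 10*M) = -70 + 70*M)
-155*10 + B(-2 + l(4, 3)*6, r) = -155*10 + (-70 + 70*(-2 + 3*6)) = -1550 + (-70 + 70*(-2 + 18)) = -1550 + (-70 + 70*16) = -1550 + (-70 + 1120) = -1550 + 1050 = -500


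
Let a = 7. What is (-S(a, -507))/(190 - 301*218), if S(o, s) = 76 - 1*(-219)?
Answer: 295/65428 ≈ 0.0045088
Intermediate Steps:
S(o, s) = 295 (S(o, s) = 76 + 219 = 295)
(-S(a, -507))/(190 - 301*218) = (-1*295)/(190 - 301*218) = -295/(190 - 65618) = -295/(-65428) = -295*(-1/65428) = 295/65428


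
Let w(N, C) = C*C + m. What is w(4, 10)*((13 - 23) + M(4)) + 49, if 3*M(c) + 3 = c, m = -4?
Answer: -879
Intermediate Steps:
M(c) = -1 + c/3
w(N, C) = -4 + C² (w(N, C) = C*C - 4 = C² - 4 = -4 + C²)
w(4, 10)*((13 - 23) + M(4)) + 49 = (-4 + 10²)*((13 - 23) + (-1 + (⅓)*4)) + 49 = (-4 + 100)*(-10 + (-1 + 4/3)) + 49 = 96*(-10 + ⅓) + 49 = 96*(-29/3) + 49 = -928 + 49 = -879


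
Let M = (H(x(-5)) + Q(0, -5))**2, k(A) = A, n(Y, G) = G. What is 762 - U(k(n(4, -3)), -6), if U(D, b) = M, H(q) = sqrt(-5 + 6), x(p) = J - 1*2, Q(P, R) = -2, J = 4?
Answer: 761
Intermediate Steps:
x(p) = 2 (x(p) = 4 - 1*2 = 4 - 2 = 2)
H(q) = 1 (H(q) = sqrt(1) = 1)
M = 1 (M = (1 - 2)**2 = (-1)**2 = 1)
U(D, b) = 1
762 - U(k(n(4, -3)), -6) = 762 - 1*1 = 762 - 1 = 761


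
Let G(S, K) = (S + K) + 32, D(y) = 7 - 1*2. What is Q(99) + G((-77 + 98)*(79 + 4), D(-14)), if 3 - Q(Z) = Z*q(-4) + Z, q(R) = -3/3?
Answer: 1783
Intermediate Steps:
D(y) = 5 (D(y) = 7 - 2 = 5)
q(R) = -1 (q(R) = -3*1/3 = -1)
Q(Z) = 3 (Q(Z) = 3 - (Z*(-1) + Z) = 3 - (-Z + Z) = 3 - 1*0 = 3 + 0 = 3)
G(S, K) = 32 + K + S (G(S, K) = (K + S) + 32 = 32 + K + S)
Q(99) + G((-77 + 98)*(79 + 4), D(-14)) = 3 + (32 + 5 + (-77 + 98)*(79 + 4)) = 3 + (32 + 5 + 21*83) = 3 + (32 + 5 + 1743) = 3 + 1780 = 1783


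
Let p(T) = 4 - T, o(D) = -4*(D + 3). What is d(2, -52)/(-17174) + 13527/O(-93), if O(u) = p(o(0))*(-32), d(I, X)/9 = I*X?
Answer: -115916733/4396544 ≈ -26.365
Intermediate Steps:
o(D) = -12 - 4*D (o(D) = -4*(3 + D) = -12 - 4*D)
d(I, X) = 9*I*X (d(I, X) = 9*(I*X) = 9*I*X)
O(u) = -512 (O(u) = (4 - (-12 - 4*0))*(-32) = (4 - (-12 + 0))*(-32) = (4 - 1*(-12))*(-32) = (4 + 12)*(-32) = 16*(-32) = -512)
d(2, -52)/(-17174) + 13527/O(-93) = (9*2*(-52))/(-17174) + 13527/(-512) = -936*(-1/17174) + 13527*(-1/512) = 468/8587 - 13527/512 = -115916733/4396544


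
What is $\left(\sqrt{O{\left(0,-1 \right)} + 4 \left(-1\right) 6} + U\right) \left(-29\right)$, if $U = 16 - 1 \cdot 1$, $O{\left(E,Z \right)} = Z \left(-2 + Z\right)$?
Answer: $-435 - 29 i \sqrt{21} \approx -435.0 - 132.89 i$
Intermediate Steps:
$U = 15$ ($U = 16 - 1 = 15$)
$\left(\sqrt{O{\left(0,-1 \right)} + 4 \left(-1\right) 6} + U\right) \left(-29\right) = \left(\sqrt{- (-2 - 1) + 4 \left(-1\right) 6} + 15\right) \left(-29\right) = \left(\sqrt{\left(-1\right) \left(-3\right) - 24} + 15\right) \left(-29\right) = \left(\sqrt{3 - 24} + 15\right) \left(-29\right) = \left(\sqrt{-21} + 15\right) \left(-29\right) = \left(i \sqrt{21} + 15\right) \left(-29\right) = \left(15 + i \sqrt{21}\right) \left(-29\right) = -435 - 29 i \sqrt{21}$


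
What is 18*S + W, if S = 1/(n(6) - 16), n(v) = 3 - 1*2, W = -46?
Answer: -236/5 ≈ -47.200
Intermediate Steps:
n(v) = 1 (n(v) = 3 - 2 = 1)
S = -1/15 (S = 1/(1 - 16) = 1/(-15) = -1/15 ≈ -0.066667)
18*S + W = 18*(-1/15) - 46 = -6/5 - 46 = -236/5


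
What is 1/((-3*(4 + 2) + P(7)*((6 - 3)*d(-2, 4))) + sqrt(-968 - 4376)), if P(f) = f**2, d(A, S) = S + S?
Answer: 579/673154 - I*sqrt(334)/336577 ≈ 0.00086013 - 5.4299e-5*I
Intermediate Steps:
d(A, S) = 2*S
1/((-3*(4 + 2) + P(7)*((6 - 3)*d(-2, 4))) + sqrt(-968 - 4376)) = 1/((-3*(4 + 2) + 7**2*((6 - 3)*(2*4))) + sqrt(-968 - 4376)) = 1/((-3*6 + 49*(3*8)) + sqrt(-5344)) = 1/((-18 + 49*24) + 4*I*sqrt(334)) = 1/((-18 + 1176) + 4*I*sqrt(334)) = 1/(1158 + 4*I*sqrt(334))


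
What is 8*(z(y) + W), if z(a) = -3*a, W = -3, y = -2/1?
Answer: 24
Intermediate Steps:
y = -2 (y = -2*1 = -2)
8*(z(y) + W) = 8*(-3*(-2) - 3) = 8*(6 - 3) = 8*3 = 24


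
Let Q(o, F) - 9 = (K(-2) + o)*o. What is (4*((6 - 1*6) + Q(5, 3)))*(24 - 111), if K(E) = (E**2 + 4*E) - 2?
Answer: -1392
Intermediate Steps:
K(E) = -2 + E**2 + 4*E
Q(o, F) = 9 + o*(-6 + o) (Q(o, F) = 9 + ((-2 + (-2)**2 + 4*(-2)) + o)*o = 9 + ((-2 + 4 - 8) + o)*o = 9 + (-6 + o)*o = 9 + o*(-6 + o))
(4*((6 - 1*6) + Q(5, 3)))*(24 - 111) = (4*((6 - 1*6) + (9 + 5**2 - 6*5)))*(24 - 111) = (4*((6 - 6) + (9 + 25 - 30)))*(-87) = (4*(0 + 4))*(-87) = (4*4)*(-87) = 16*(-87) = -1392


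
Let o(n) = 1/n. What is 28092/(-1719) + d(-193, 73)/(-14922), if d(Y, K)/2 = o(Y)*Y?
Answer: -23288459/1425051 ≈ -16.342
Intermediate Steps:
d(Y, K) = 2 (d(Y, K) = 2*(Y/Y) = 2*1 = 2)
28092/(-1719) + d(-193, 73)/(-14922) = 28092/(-1719) + 2/(-14922) = 28092*(-1/1719) + 2*(-1/14922) = -9364/573 - 1/7461 = -23288459/1425051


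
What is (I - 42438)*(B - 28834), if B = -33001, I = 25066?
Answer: 1074197620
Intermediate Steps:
(I - 42438)*(B - 28834) = (25066 - 42438)*(-33001 - 28834) = -17372*(-61835) = 1074197620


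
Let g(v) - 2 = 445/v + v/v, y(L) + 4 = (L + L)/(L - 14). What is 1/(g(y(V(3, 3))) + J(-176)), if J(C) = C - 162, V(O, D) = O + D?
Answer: -11/4575 ≈ -0.0024044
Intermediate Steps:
V(O, D) = D + O
y(L) = -4 + 2*L/(-14 + L) (y(L) = -4 + (L + L)/(L - 14) = -4 + (2*L)/(-14 + L) = -4 + 2*L/(-14 + L))
g(v) = 3 + 445/v (g(v) = 2 + (445/v + v/v) = 2 + (445/v + 1) = 2 + (1 + 445/v) = 3 + 445/v)
J(C) = -162 + C
1/(g(y(V(3, 3))) + J(-176)) = 1/((3 + 445/((2*(28 - (3 + 3))/(-14 + (3 + 3))))) + (-162 - 176)) = 1/((3 + 445/((2*(28 - 1*6)/(-14 + 6)))) - 338) = 1/((3 + 445/((2*(28 - 6)/(-8)))) - 338) = 1/((3 + 445/((2*(-1/8)*22))) - 338) = 1/((3 + 445/(-11/2)) - 338) = 1/((3 + 445*(-2/11)) - 338) = 1/((3 - 890/11) - 338) = 1/(-857/11 - 338) = 1/(-4575/11) = -11/4575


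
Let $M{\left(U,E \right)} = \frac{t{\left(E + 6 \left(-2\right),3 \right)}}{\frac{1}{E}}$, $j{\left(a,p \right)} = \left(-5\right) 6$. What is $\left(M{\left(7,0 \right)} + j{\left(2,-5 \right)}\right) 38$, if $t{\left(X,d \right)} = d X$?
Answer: $-1140$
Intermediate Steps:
$j{\left(a,p \right)} = -30$
$t{\left(X,d \right)} = X d$
$M{\left(U,E \right)} = E \left(-36 + 3 E\right)$ ($M{\left(U,E \right)} = \frac{\left(E + 6 \left(-2\right)\right) 3}{\frac{1}{E}} = \left(E - 12\right) 3 E = \left(-12 + E\right) 3 E = \left(-36 + 3 E\right) E = E \left(-36 + 3 E\right)$)
$\left(M{\left(7,0 \right)} + j{\left(2,-5 \right)}\right) 38 = \left(3 \cdot 0 \left(-12 + 0\right) - 30\right) 38 = \left(3 \cdot 0 \left(-12\right) - 30\right) 38 = \left(0 - 30\right) 38 = \left(-30\right) 38 = -1140$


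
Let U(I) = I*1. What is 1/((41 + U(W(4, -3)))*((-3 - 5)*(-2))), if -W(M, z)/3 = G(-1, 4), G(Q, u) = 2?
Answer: 1/560 ≈ 0.0017857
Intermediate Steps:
W(M, z) = -6 (W(M, z) = -3*2 = -6)
U(I) = I
1/((41 + U(W(4, -3)))*((-3 - 5)*(-2))) = 1/((41 - 6)*((-3 - 5)*(-2))) = 1/(35*(-8*(-2))) = 1/(35*16) = 1/560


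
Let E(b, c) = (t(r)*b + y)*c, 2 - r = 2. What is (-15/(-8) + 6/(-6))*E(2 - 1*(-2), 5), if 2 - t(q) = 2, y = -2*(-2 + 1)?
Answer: 35/4 ≈ 8.7500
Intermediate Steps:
r = 0 (r = 2 - 1*2 = 2 - 2 = 0)
y = 2 (y = -2*(-1) = 2)
t(q) = 0 (t(q) = 2 - 1*2 = 2 - 2 = 0)
E(b, c) = 2*c (E(b, c) = (0*b + 2)*c = (0 + 2)*c = 2*c)
(-15/(-8) + 6/(-6))*E(2 - 1*(-2), 5) = (-15/(-8) + 6/(-6))*(2*5) = (-15*(-⅛) + 6*(-⅙))*10 = (15/8 - 1)*10 = (7/8)*10 = 35/4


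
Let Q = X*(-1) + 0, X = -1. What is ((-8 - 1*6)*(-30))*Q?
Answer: 420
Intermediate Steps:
Q = 1 (Q = -1*(-1) + 0 = 1 + 0 = 1)
((-8 - 1*6)*(-30))*Q = ((-8 - 1*6)*(-30))*1 = ((-8 - 6)*(-30))*1 = -14*(-30)*1 = 420*1 = 420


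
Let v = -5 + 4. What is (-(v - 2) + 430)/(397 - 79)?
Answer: 433/318 ≈ 1.3616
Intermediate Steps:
v = -1
(-(v - 2) + 430)/(397 - 79) = (-(-1 - 2) + 430)/(397 - 79) = (-1*(-3) + 430)/318 = (3 + 430)*(1/318) = 433*(1/318) = 433/318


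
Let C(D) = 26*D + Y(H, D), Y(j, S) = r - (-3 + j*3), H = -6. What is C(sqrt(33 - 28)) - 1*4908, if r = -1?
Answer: -4888 + 26*sqrt(5) ≈ -4829.9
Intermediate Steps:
Y(j, S) = 2 - 3*j (Y(j, S) = -1 - (-3 + j*3) = -1 - (-3 + 3*j) = -1 + (3 - 3*j) = 2 - 3*j)
C(D) = 20 + 26*D (C(D) = 26*D + (2 - 3*(-6)) = 26*D + (2 + 18) = 26*D + 20 = 20 + 26*D)
C(sqrt(33 - 28)) - 1*4908 = (20 + 26*sqrt(33 - 28)) - 1*4908 = (20 + 26*sqrt(5)) - 4908 = -4888 + 26*sqrt(5)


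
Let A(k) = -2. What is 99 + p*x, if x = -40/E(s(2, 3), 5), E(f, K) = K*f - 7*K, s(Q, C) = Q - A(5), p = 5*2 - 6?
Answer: 329/3 ≈ 109.67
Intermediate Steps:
p = 4 (p = 10 - 6 = 4)
s(Q, C) = 2 + Q (s(Q, C) = Q - 1*(-2) = Q + 2 = 2 + Q)
E(f, K) = -7*K + K*f
x = 8/3 (x = -40*1/(5*(-7 + (2 + 2))) = -40*1/(5*(-7 + 4)) = -40/(5*(-3)) = -40/(-15) = -40*(-1/15) = 8/3 ≈ 2.6667)
99 + p*x = 99 + 4*(8/3) = 99 + 32/3 = 329/3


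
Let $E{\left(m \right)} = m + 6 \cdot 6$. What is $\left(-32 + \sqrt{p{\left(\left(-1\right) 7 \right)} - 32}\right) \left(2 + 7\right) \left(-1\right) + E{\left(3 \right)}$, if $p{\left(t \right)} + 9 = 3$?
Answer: $327 - 9 i \sqrt{38} \approx 327.0 - 55.48 i$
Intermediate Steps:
$p{\left(t \right)} = -6$ ($p{\left(t \right)} = -9 + 3 = -6$)
$E{\left(m \right)} = 36 + m$ ($E{\left(m \right)} = m + 36 = 36 + m$)
$\left(-32 + \sqrt{p{\left(\left(-1\right) 7 \right)} - 32}\right) \left(2 + 7\right) \left(-1\right) + E{\left(3 \right)} = \left(-32 + \sqrt{-6 - 32}\right) \left(2 + 7\right) \left(-1\right) + \left(36 + 3\right) = \left(-32 + \sqrt{-38}\right) 9 \left(-1\right) + 39 = \left(-32 + i \sqrt{38}\right) \left(-9\right) + 39 = \left(288 - 9 i \sqrt{38}\right) + 39 = 327 - 9 i \sqrt{38}$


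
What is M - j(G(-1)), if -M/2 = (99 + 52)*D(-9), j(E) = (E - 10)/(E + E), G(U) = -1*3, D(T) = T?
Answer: 16295/6 ≈ 2715.8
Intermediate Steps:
G(U) = -3
j(E) = (-10 + E)/(2*E) (j(E) = (-10 + E)/((2*E)) = (-10 + E)*(1/(2*E)) = (-10 + E)/(2*E))
M = 2718 (M = -2*(99 + 52)*(-9) = -302*(-9) = -2*(-1359) = 2718)
M - j(G(-1)) = 2718 - (-10 - 3)/(2*(-3)) = 2718 - (-1)*(-13)/(2*3) = 2718 - 1*13/6 = 2718 - 13/6 = 16295/6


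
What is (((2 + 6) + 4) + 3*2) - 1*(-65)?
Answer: 83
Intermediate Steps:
(((2 + 6) + 4) + 3*2) - 1*(-65) = ((8 + 4) + 6) + 65 = (12 + 6) + 65 = 18 + 65 = 83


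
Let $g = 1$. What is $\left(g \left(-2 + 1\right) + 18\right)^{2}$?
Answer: $289$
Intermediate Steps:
$\left(g \left(-2 + 1\right) + 18\right)^{2} = \left(1 \left(-2 + 1\right) + 18\right)^{2} = \left(1 \left(-1\right) + 18\right)^{2} = \left(-1 + 18\right)^{2} = 17^{2} = 289$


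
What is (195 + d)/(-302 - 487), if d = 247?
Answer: -442/789 ≈ -0.56020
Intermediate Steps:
(195 + d)/(-302 - 487) = (195 + 247)/(-302 - 487) = 442/(-789) = 442*(-1/789) = -442/789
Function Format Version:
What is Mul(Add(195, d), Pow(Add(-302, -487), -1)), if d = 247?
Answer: Rational(-442, 789) ≈ -0.56020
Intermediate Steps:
Mul(Add(195, d), Pow(Add(-302, -487), -1)) = Mul(Add(195, 247), Pow(Add(-302, -487), -1)) = Mul(442, Pow(-789, -1)) = Mul(442, Rational(-1, 789)) = Rational(-442, 789)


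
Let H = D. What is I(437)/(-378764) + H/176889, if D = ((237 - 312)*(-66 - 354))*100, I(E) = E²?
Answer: 730514357/42217508 ≈ 17.304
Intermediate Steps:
D = 3150000 (D = -75*(-420)*100 = 31500*100 = 3150000)
H = 3150000
I(437)/(-378764) + H/176889 = 437²/(-378764) + 3150000/176889 = 190969*(-1/378764) + 3150000*(1/176889) = -361/716 + 1050000/58963 = 730514357/42217508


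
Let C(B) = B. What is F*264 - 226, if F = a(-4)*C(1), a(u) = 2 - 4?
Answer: -754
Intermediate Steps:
a(u) = -2
F = -2 (F = -2*1 = -2)
F*264 - 226 = -2*264 - 226 = -528 - 226 = -754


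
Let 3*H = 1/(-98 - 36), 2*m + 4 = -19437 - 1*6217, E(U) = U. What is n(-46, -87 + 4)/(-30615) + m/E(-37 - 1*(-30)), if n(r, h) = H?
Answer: 157889453677/86150610 ≈ 1832.7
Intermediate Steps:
m = -12829 (m = -2 + (-19437 - 1*6217)/2 = -2 + (-19437 - 6217)/2 = -2 + (½)*(-25654) = -2 - 12827 = -12829)
H = -1/402 (H = 1/(3*(-98 - 36)) = (⅓)/(-134) = (⅓)*(-1/134) = -1/402 ≈ -0.0024876)
n(r, h) = -1/402
n(-46, -87 + 4)/(-30615) + m/E(-37 - 1*(-30)) = -1/402/(-30615) - 12829/(-37 - 1*(-30)) = -1/402*(-1/30615) - 12829/(-37 + 30) = 1/12307230 - 12829/(-7) = 1/12307230 - 12829*(-⅐) = 1/12307230 + 12829/7 = 157889453677/86150610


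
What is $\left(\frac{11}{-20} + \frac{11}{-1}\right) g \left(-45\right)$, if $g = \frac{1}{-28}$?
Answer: $- \frac{297}{16} \approx -18.563$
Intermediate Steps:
$g = - \frac{1}{28} \approx -0.035714$
$\left(\frac{11}{-20} + \frac{11}{-1}\right) g \left(-45\right) = \left(\frac{11}{-20} + \frac{11}{-1}\right) \left(- \frac{1}{28}\right) \left(-45\right) = \left(11 \left(- \frac{1}{20}\right) + 11 \left(-1\right)\right) \left(- \frac{1}{28}\right) \left(-45\right) = \left(- \frac{11}{20} - 11\right) \left(- \frac{1}{28}\right) \left(-45\right) = \left(- \frac{231}{20}\right) \left(- \frac{1}{28}\right) \left(-45\right) = \frac{33}{80} \left(-45\right) = - \frac{297}{16}$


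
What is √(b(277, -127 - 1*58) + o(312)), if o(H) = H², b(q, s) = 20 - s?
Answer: √97549 ≈ 312.33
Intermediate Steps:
√(b(277, -127 - 1*58) + o(312)) = √((20 - (-127 - 1*58)) + 312²) = √((20 - (-127 - 58)) + 97344) = √((20 - 1*(-185)) + 97344) = √((20 + 185) + 97344) = √(205 + 97344) = √97549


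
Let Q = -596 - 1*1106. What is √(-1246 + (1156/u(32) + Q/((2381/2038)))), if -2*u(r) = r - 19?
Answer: I*√2759927278394/30953 ≈ 53.672*I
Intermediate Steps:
u(r) = 19/2 - r/2 (u(r) = -(r - 19)/2 = -(-19 + r)/2 = 19/2 - r/2)
Q = -1702 (Q = -596 - 1106 = -1702)
√(-1246 + (1156/u(32) + Q/((2381/2038)))) = √(-1246 + (1156/(19/2 - ½*32) - 1702/(2381/2038))) = √(-1246 + (1156/(19/2 - 16) - 1702/(2381*(1/2038)))) = √(-1246 + (1156/(-13/2) - 1702/2381/2038)) = √(-1246 + (1156*(-2/13) - 1702*2038/2381)) = √(-1246 + (-2312/13 - 3468676/2381)) = √(-1246 - 50597660/30953) = √(-89165098/30953) = I*√2759927278394/30953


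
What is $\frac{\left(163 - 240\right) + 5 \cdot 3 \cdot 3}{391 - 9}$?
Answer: $- \frac{16}{191} \approx -0.08377$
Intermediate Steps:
$\frac{\left(163 - 240\right) + 5 \cdot 3 \cdot 3}{391 - 9} = \frac{-77 + 15 \cdot 3}{382} = \left(-77 + 45\right) \frac{1}{382} = \left(-32\right) \frac{1}{382} = - \frac{16}{191}$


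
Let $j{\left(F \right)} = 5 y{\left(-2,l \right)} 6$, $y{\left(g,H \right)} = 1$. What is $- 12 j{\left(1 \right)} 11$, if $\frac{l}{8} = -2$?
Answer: $-3960$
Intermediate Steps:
$l = -16$ ($l = 8 \left(-2\right) = -16$)
$j{\left(F \right)} = 30$ ($j{\left(F \right)} = 5 \cdot 1 \cdot 6 = 5 \cdot 6 = 30$)
$- 12 j{\left(1 \right)} 11 = \left(-12\right) 30 \cdot 11 = \left(-360\right) 11 = -3960$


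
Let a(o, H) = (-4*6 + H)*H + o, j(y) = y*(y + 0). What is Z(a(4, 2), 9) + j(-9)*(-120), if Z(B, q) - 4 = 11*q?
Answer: -9617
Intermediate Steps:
j(y) = y**2 (j(y) = y*y = y**2)
a(o, H) = o + H*(-24 + H) (a(o, H) = (-24 + H)*H + o = H*(-24 + H) + o = o + H*(-24 + H))
Z(B, q) = 4 + 11*q
Z(a(4, 2), 9) + j(-9)*(-120) = (4 + 11*9) + (-9)**2*(-120) = (4 + 99) + 81*(-120) = 103 - 9720 = -9617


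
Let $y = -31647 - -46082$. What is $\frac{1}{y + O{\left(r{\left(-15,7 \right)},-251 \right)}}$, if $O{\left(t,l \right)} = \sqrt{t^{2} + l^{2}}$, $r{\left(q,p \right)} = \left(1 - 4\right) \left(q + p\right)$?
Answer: $\frac{14435}{208305648} - \frac{\sqrt{63577}}{208305648} \approx 6.8087 \cdot 10^{-5}$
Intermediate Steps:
$r{\left(q,p \right)} = - 3 p - 3 q$ ($r{\left(q,p \right)} = - 3 \left(p + q\right) = - 3 p - 3 q$)
$O{\left(t,l \right)} = \sqrt{l^{2} + t^{2}}$
$y = 14435$ ($y = -31647 + 46082 = 14435$)
$\frac{1}{y + O{\left(r{\left(-15,7 \right)},-251 \right)}} = \frac{1}{14435 + \sqrt{\left(-251\right)^{2} + \left(\left(-3\right) 7 - -45\right)^{2}}} = \frac{1}{14435 + \sqrt{63001 + \left(-21 + 45\right)^{2}}} = \frac{1}{14435 + \sqrt{63001 + 24^{2}}} = \frac{1}{14435 + \sqrt{63001 + 576}} = \frac{1}{14435 + \sqrt{63577}}$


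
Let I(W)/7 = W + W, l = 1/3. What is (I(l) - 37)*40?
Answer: -3880/3 ≈ -1293.3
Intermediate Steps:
l = ⅓ ≈ 0.33333
I(W) = 14*W (I(W) = 7*(W + W) = 7*(2*W) = 14*W)
(I(l) - 37)*40 = (14*(⅓) - 37)*40 = (14/3 - 37)*40 = -97/3*40 = -3880/3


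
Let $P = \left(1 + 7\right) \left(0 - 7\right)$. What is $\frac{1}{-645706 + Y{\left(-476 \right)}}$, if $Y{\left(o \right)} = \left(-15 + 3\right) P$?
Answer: $- \frac{1}{645034} \approx -1.5503 \cdot 10^{-6}$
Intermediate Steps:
$P = -56$ ($P = 8 \left(-7\right) = -56$)
$Y{\left(o \right)} = 672$ ($Y{\left(o \right)} = \left(-15 + 3\right) \left(-56\right) = \left(-12\right) \left(-56\right) = 672$)
$\frac{1}{-645706 + Y{\left(-476 \right)}} = \frac{1}{-645706 + 672} = \frac{1}{-645034} = - \frac{1}{645034}$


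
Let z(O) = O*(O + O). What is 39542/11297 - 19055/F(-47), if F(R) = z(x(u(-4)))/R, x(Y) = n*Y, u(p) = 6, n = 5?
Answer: 2037719869/4066920 ≈ 501.05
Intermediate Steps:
x(Y) = 5*Y
z(O) = 2*O² (z(O) = O*(2*O) = 2*O²)
F(R) = 1800/R (F(R) = (2*(5*6)²)/R = (2*30²)/R = (2*900)/R = 1800/R)
39542/11297 - 19055/F(-47) = 39542/11297 - 19055/(1800/(-47)) = 39542*(1/11297) - 19055/(1800*(-1/47)) = 39542/11297 - 19055/(-1800/47) = 39542/11297 - 19055*(-47/1800) = 39542/11297 + 179117/360 = 2037719869/4066920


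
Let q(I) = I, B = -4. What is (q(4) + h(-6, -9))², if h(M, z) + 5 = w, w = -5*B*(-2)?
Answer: 1681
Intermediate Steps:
w = -40 (w = -5*(-4)*(-2) = 20*(-2) = -40)
h(M, z) = -45 (h(M, z) = -5 - 40 = -45)
(q(4) + h(-6, -9))² = (4 - 45)² = (-41)² = 1681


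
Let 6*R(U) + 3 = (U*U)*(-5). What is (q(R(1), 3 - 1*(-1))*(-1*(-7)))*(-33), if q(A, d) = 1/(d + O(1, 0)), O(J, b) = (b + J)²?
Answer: -231/5 ≈ -46.200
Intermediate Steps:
O(J, b) = (J + b)²
R(U) = -½ - 5*U²/6 (R(U) = -½ + ((U*U)*(-5))/6 = -½ + (U²*(-5))/6 = -½ + (-5*U²)/6 = -½ - 5*U²/6)
q(A, d) = 1/(1 + d) (q(A, d) = 1/(d + (1 + 0)²) = 1/(d + 1²) = 1/(d + 1) = 1/(1 + d))
(q(R(1), 3 - 1*(-1))*(-1*(-7)))*(-33) = ((-1*(-7))/(1 + (3 - 1*(-1))))*(-33) = (7/(1 + (3 + 1)))*(-33) = (7/(1 + 4))*(-33) = (7/5)*(-33) = -231/5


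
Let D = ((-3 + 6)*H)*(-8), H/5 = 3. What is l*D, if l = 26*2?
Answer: -18720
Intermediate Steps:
H = 15 (H = 5*3 = 15)
l = 52
D = -360 (D = ((-3 + 6)*15)*(-8) = (3*15)*(-8) = 45*(-8) = -360)
l*D = 52*(-360) = -18720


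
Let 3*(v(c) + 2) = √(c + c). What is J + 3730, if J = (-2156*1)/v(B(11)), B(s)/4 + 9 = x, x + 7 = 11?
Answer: 80572/19 + 3234*I*√10/19 ≈ 4240.6 + 538.25*I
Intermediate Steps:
x = 4 (x = -7 + 11 = 4)
B(s) = -20 (B(s) = -36 + 4*4 = -36 + 16 = -20)
v(c) = -2 + √2*√c/3 (v(c) = -2 + √(c + c)/3 = -2 + √(2*c)/3 = -2 + (√2*√c)/3 = -2 + √2*√c/3)
J = -2156/(-2 + 2*I*√10/3) (J = (-2156*1)/(-2 + √2*√(-20)/3) = -2156/(-2 + √2*(2*I*√5)/3) = -2156/(-2 + 2*I*√10/3) ≈ 510.63 + 538.25*I)
J + 3730 = (9702/19 + 3234*I*√10/19) + 3730 = 80572/19 + 3234*I*√10/19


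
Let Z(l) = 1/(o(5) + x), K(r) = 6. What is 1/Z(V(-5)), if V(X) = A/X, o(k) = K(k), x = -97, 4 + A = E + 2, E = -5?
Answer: -91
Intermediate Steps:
A = -7 (A = -4 + (-5 + 2) = -4 - 3 = -7)
o(k) = 6
V(X) = -7/X
Z(l) = -1/91 (Z(l) = 1/(6 - 97) = 1/(-91) = -1/91)
1/Z(V(-5)) = 1/(-1/91) = -91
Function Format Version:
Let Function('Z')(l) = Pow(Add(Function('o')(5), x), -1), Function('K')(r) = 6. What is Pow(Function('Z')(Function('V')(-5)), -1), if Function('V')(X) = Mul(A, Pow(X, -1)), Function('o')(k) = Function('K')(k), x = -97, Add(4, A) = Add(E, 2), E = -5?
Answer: -91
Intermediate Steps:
A = -7 (A = Add(-4, Add(-5, 2)) = Add(-4, -3) = -7)
Function('o')(k) = 6
Function('V')(X) = Mul(-7, Pow(X, -1))
Function('Z')(l) = Rational(-1, 91) (Function('Z')(l) = Pow(Add(6, -97), -1) = Pow(-91, -1) = Rational(-1, 91))
Pow(Function('Z')(Function('V')(-5)), -1) = Pow(Rational(-1, 91), -1) = -91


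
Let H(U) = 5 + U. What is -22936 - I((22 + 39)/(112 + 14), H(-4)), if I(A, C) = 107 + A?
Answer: -2903479/126 ≈ -23043.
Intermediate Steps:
-22936 - I((22 + 39)/(112 + 14), H(-4)) = -22936 - (107 + (22 + 39)/(112 + 14)) = -22936 - (107 + 61/126) = -22936 - 1*13543/126 = -22936 - 13543/126 = -2903479/126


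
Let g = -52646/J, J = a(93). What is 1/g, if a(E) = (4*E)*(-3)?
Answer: 558/26323 ≈ 0.021198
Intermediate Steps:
a(E) = -12*E
J = -1116 (J = -12*93 = -1116)
g = 26323/558 (g = -52646/(-1116) = -52646*(-1/1116) = 26323/558 ≈ 47.174)
1/g = 1/(26323/558) = 558/26323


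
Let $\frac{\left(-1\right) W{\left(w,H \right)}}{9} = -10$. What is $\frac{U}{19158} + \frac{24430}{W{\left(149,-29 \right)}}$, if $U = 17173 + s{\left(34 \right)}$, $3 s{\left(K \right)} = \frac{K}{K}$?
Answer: $\frac{2608753}{9579} \approx 272.34$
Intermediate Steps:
$W{\left(w,H \right)} = 90$ ($W{\left(w,H \right)} = \left(-9\right) \left(-10\right) = 90$)
$s{\left(K \right)} = \frac{1}{3}$ ($s{\left(K \right)} = \frac{K \frac{1}{K}}{3} = \frac{1}{3} \cdot 1 = \frac{1}{3}$)
$U = \frac{51520}{3}$ ($U = 17173 + \frac{1}{3} = \frac{51520}{3} \approx 17173.0$)
$\frac{U}{19158} + \frac{24430}{W{\left(149,-29 \right)}} = \frac{51520}{3 \cdot 19158} + \frac{24430}{90} = \frac{51520}{3} \cdot \frac{1}{19158} + 24430 \cdot \frac{1}{90} = \frac{25760}{28737} + \frac{2443}{9} = \frac{2608753}{9579}$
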